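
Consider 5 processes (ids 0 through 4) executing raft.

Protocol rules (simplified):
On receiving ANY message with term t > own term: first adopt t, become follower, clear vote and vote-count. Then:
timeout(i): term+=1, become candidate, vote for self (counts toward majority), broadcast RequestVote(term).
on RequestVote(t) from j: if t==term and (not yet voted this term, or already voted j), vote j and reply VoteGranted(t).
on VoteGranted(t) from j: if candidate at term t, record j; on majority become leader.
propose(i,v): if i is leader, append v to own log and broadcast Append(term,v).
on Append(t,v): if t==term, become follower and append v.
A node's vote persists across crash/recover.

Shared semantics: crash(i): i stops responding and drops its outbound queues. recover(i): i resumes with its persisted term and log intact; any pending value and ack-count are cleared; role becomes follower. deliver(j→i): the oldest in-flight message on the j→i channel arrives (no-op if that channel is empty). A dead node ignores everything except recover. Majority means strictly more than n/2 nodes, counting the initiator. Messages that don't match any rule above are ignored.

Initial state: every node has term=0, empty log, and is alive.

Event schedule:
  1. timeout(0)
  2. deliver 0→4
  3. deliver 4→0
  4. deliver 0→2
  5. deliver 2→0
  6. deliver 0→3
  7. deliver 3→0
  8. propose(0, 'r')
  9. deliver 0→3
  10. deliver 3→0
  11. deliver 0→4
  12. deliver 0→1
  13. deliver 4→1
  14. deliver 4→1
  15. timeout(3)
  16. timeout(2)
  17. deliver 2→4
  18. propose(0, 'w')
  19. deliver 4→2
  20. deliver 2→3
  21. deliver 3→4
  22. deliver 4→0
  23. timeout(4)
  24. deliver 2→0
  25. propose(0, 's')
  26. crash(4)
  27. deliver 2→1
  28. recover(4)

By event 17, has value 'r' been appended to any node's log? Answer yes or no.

yes

1. timeout(0):  <0:cand t1 ->
2. deliver 0→4:  <4:foll t1 ->
3. deliver 4→0:  nop
4. deliver 0→2:  <2:foll t1 ->
5. deliver 2→0:  <0:lead t1 ->
6. deliver 0→3:  <3:foll t1 ->
7. deliver 3→0:  nop
8. propose(0,'r'):  <0:lead t1 r>
9. deliver 0→3:  <3:foll t1 r>
10. deliver 3→0:  nop
11. deliver 0→4:  <4:foll t1 r>
12. deliver 0→1:  <1:foll t1 ->
13. deliver 4→1:  nop
14. deliver 4→1:  nop
15. timeout(3):  <3:cand t2 r>
16. timeout(2):  <2:cand t2 ->
17. deliver 2→4:  <4:foll t2 r>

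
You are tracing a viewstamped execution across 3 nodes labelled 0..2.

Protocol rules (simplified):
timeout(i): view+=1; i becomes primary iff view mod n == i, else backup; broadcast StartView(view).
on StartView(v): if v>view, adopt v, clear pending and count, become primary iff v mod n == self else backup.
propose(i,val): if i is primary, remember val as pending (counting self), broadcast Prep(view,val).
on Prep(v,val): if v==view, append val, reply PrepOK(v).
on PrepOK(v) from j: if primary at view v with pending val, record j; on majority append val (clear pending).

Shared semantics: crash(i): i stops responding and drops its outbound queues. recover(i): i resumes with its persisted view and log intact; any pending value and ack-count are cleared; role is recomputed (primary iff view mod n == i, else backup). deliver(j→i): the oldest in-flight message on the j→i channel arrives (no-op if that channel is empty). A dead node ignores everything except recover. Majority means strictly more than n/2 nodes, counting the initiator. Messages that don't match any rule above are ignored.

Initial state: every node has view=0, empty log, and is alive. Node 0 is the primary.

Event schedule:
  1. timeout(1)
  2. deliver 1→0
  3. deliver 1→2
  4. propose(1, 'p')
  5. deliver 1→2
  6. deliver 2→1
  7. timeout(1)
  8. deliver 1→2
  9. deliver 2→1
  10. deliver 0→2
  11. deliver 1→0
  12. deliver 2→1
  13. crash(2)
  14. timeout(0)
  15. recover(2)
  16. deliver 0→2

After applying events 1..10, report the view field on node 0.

1

after 1 — timeout(1): n1:prim/v1/[-]
after 2 — deliver 1→0: n0:back/v1/[-]
after 3 — deliver 1→2: n2:back/v1/[-]
after 4 — propose(1,'p'): ·
after 5 — deliver 1→2: n2:back/v1/[p]
after 6 — deliver 2→1: n1:prim/v1/[p]
after 7 — timeout(1): n1:back/v2/[p]
after 8 — deliver 1→2: n2:prim/v2/[p]
after 9 — deliver 2→1: ·
after 10 — deliver 0→2: ·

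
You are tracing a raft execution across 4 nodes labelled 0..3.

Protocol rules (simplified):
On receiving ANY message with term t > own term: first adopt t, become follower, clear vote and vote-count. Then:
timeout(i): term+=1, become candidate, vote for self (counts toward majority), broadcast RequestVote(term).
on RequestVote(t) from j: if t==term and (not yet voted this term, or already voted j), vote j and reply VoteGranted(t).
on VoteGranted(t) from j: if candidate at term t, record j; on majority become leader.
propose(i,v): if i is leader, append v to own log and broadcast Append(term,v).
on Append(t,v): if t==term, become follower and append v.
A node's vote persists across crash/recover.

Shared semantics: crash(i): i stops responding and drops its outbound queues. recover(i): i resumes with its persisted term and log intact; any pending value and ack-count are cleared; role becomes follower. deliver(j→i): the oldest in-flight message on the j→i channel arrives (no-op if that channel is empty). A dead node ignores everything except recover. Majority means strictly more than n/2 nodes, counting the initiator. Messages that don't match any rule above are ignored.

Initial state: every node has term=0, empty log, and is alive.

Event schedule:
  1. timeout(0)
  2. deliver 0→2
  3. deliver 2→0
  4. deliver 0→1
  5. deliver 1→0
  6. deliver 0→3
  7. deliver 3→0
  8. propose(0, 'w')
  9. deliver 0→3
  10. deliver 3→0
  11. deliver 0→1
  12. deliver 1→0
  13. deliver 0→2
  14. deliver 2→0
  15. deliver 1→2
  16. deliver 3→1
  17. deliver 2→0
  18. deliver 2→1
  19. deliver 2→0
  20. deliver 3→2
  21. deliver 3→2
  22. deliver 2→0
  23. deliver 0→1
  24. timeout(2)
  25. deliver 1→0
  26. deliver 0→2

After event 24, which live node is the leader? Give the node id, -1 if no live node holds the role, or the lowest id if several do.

1. timeout(0):  <0:cand t1 ->
2. deliver 0→2:  <2:foll t1 ->
3. deliver 2→0:  nop
4. deliver 0→1:  <1:foll t1 ->
5. deliver 1→0:  <0:lead t1 ->
6. deliver 0→3:  <3:foll t1 ->
7. deliver 3→0:  nop
8. propose(0,'w'):  <0:lead t1 w>
9. deliver 0→3:  <3:foll t1 w>
10. deliver 3→0:  nop
11. deliver 0→1:  <1:foll t1 w>
12. deliver 1→0:  nop
13. deliver 0→2:  <2:foll t1 w>
14. deliver 2→0:  nop
15. deliver 1→2:  nop
16. deliver 3→1:  nop
17. deliver 2→0:  nop
18. deliver 2→1:  nop
19. deliver 2→0:  nop
20. deliver 3→2:  nop
21. deliver 3→2:  nop
22. deliver 2→0:  nop
23. deliver 0→1:  nop
24. timeout(2):  <2:cand t2 w>

0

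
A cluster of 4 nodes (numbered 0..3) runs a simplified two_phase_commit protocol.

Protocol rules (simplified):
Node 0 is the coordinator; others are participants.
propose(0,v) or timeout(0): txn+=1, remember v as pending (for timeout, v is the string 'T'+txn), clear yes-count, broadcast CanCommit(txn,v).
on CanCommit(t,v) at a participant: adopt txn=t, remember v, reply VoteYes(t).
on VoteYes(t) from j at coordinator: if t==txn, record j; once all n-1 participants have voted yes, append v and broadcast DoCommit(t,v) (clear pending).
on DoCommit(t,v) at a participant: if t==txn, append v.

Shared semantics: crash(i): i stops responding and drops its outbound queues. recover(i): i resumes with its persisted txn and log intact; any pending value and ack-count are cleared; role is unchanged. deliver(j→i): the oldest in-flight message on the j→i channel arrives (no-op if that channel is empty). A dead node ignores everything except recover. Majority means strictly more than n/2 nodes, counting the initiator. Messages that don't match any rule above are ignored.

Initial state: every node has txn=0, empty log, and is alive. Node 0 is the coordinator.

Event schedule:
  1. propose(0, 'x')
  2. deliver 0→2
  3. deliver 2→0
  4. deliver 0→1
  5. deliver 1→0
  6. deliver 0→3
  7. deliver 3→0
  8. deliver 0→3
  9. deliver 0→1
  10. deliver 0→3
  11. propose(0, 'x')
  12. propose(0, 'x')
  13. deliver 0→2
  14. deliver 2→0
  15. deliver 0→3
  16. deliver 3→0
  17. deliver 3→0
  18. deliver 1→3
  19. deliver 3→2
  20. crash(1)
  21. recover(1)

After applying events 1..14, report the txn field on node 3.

1

after 1 — propose(0,'x'): n0:coor/t1/[-]
after 2 — deliver 0→2: n2:part/t1/[-]
after 3 — deliver 2→0: ·
after 4 — deliver 0→1: n1:part/t1/[-]
after 5 — deliver 1→0: ·
after 6 — deliver 0→3: n3:part/t1/[-]
after 7 — deliver 3→0: n0:coor/t1/[x]
after 8 — deliver 0→3: n3:part/t1/[x]
after 9 — deliver 0→1: n1:part/t1/[x]
after 10 — deliver 0→3: ·
after 11 — propose(0,'x'): n0:coor/t2/[x]
after 12 — propose(0,'x'): n0:coor/t3/[x]
after 13 — deliver 0→2: n2:part/t1/[x]
after 14 — deliver 2→0: ·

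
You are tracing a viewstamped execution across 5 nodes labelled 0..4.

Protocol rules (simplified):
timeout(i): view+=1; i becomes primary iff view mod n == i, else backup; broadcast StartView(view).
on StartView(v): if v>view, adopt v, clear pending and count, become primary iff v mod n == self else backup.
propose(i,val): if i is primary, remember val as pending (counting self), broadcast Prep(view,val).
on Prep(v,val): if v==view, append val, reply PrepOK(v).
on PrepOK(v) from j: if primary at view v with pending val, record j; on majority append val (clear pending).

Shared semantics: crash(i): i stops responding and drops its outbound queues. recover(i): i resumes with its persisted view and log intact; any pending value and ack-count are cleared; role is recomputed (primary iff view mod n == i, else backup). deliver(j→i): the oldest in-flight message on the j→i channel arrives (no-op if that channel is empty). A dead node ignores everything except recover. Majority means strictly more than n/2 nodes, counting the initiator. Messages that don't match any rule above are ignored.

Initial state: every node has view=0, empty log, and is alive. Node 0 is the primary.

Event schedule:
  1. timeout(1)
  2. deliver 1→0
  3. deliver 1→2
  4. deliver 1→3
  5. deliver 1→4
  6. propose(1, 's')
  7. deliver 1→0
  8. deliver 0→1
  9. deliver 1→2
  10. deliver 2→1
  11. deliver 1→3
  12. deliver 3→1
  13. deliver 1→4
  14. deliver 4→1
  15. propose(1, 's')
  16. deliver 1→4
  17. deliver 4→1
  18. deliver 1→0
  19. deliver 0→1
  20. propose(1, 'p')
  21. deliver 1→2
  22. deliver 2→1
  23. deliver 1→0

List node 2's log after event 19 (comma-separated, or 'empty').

s

e1 timeout(1): 1[prim,v=1,-]
e2 deliver 1→0: 0[back,v=1,-]
e3 deliver 1→2: 2[back,v=1,-]
e4 deliver 1→3: 3[back,v=1,-]
e5 deliver 1→4: 4[back,v=1,-]
e6 propose(1,'s'): ·
e7 deliver 1→0: 0[back,v=1,s]
e8 deliver 0→1: ·
e9 deliver 1→2: 2[back,v=1,s]
e10 deliver 2→1: 1[prim,v=1,s]
e11 deliver 1→3: 3[back,v=1,s]
e12 deliver 3→1: ·
e13 deliver 1→4: 4[back,v=1,s]
e14 deliver 4→1: ·
e15 propose(1,'s'): ·
e16 deliver 1→4: 4[back,v=1,s,s]
e17 deliver 4→1: ·
e18 deliver 1→0: 0[back,v=1,s,s]
e19 deliver 0→1: 1[prim,v=1,s,s]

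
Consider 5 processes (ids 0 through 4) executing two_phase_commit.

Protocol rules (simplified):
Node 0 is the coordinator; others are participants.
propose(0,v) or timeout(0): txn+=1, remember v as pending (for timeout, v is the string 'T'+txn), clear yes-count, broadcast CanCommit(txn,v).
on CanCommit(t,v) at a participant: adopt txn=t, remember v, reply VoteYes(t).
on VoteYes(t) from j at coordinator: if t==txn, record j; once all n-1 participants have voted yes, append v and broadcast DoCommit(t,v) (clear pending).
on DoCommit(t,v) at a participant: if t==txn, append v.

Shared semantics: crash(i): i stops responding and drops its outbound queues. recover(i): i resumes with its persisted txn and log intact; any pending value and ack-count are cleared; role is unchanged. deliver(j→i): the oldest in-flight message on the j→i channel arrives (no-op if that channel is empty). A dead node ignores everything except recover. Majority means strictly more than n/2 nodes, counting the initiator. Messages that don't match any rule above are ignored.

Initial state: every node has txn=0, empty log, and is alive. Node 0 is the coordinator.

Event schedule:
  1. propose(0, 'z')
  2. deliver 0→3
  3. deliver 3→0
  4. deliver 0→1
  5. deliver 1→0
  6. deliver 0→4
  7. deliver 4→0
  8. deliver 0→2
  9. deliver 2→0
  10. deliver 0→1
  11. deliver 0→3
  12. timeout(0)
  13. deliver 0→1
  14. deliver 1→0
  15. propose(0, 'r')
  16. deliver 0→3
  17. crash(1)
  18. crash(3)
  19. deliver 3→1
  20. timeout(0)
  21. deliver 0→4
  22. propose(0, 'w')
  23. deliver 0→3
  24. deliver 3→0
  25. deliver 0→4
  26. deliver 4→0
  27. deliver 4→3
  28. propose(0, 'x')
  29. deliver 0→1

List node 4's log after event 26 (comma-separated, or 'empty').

z

[1] propose(0,'z') → N0(coor t1 [-])
[2] deliver 0→3 → N3(part t1 [-])
[3] deliver 3→0 → ∅
[4] deliver 0→1 → N1(part t1 [-])
[5] deliver 1→0 → ∅
[6] deliver 0→4 → N4(part t1 [-])
[7] deliver 4→0 → ∅
[8] deliver 0→2 → N2(part t1 [-])
[9] deliver 2→0 → N0(coor t1 [z])
[10] deliver 0→1 → N1(part t1 [z])
[11] deliver 0→3 → N3(part t1 [z])
[12] timeout(0) → N0(coor t2 [z])
[13] deliver 0→1 → N1(part t2 [z])
[14] deliver 1→0 → ∅
[15] propose(0,'r') → N0(coor t3 [z])
[16] deliver 0→3 → N3(part t2 [z])
[17] crash(1) → N1(✗part t2 [z])
[18] crash(3) → N3(✗part t2 [z])
[19] deliver 3→1 → ∅
[20] timeout(0) → N0(coor t4 [z])
[21] deliver 0→4 → N4(part t1 [z])
[22] propose(0,'w') → N0(coor t5 [z])
[23] deliver 0→3 → ∅
[24] deliver 3→0 → ∅
[25] deliver 0→4 → N4(part t2 [z])
[26] deliver 4→0 → ∅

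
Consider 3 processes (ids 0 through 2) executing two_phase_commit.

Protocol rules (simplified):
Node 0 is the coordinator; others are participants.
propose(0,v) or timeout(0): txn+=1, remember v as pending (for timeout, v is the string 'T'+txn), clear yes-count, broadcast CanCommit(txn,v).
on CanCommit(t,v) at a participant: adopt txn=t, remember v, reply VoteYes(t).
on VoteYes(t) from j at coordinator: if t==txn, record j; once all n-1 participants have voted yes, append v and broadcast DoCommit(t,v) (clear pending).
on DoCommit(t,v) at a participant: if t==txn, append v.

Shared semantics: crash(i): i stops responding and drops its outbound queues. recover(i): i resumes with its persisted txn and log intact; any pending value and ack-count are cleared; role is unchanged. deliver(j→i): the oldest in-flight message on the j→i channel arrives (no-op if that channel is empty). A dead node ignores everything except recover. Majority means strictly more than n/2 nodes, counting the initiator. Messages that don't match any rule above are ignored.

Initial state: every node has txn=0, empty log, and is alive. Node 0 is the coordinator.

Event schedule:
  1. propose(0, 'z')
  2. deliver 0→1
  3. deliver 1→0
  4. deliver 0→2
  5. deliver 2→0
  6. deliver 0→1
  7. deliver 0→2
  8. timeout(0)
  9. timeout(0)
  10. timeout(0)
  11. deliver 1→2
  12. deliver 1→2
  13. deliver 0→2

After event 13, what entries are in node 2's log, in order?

z

after 1 — propose(0,'z'): n0:coor/t1/[-]
after 2 — deliver 0→1: n1:part/t1/[-]
after 3 — deliver 1→0: ·
after 4 — deliver 0→2: n2:part/t1/[-]
after 5 — deliver 2→0: n0:coor/t1/[z]
after 6 — deliver 0→1: n1:part/t1/[z]
after 7 — deliver 0→2: n2:part/t1/[z]
after 8 — timeout(0): n0:coor/t2/[z]
after 9 — timeout(0): n0:coor/t3/[z]
after 10 — timeout(0): n0:coor/t4/[z]
after 11 — deliver 1→2: ·
after 12 — deliver 1→2: ·
after 13 — deliver 0→2: n2:part/t2/[z]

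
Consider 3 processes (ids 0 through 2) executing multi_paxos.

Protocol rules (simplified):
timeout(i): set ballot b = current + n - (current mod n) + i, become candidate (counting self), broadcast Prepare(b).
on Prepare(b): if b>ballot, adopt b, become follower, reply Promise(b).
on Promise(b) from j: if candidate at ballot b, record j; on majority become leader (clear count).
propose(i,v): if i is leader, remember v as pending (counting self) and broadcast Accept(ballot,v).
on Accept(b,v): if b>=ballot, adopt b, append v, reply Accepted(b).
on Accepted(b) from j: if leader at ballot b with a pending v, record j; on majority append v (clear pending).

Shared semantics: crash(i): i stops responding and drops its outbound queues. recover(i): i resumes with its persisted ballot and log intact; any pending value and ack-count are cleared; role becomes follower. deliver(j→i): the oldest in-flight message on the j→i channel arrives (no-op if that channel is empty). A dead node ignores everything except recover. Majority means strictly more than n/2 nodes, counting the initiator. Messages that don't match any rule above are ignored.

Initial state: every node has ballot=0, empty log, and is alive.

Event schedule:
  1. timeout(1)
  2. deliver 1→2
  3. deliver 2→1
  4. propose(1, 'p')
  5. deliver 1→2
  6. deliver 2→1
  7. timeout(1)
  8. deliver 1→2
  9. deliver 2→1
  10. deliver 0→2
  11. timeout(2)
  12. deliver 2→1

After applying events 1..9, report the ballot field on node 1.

7

[1] timeout(1) → N1(cand b4 [-])
[2] deliver 1→2 → N2(foll b4 [-])
[3] deliver 2→1 → N1(lead b4 [-])
[4] propose(1,'p') → ∅
[5] deliver 1→2 → N2(foll b4 [p])
[6] deliver 2→1 → N1(lead b4 [p])
[7] timeout(1) → N1(cand b7 [p])
[8] deliver 1→2 → N2(foll b7 [p])
[9] deliver 2→1 → N1(lead b7 [p])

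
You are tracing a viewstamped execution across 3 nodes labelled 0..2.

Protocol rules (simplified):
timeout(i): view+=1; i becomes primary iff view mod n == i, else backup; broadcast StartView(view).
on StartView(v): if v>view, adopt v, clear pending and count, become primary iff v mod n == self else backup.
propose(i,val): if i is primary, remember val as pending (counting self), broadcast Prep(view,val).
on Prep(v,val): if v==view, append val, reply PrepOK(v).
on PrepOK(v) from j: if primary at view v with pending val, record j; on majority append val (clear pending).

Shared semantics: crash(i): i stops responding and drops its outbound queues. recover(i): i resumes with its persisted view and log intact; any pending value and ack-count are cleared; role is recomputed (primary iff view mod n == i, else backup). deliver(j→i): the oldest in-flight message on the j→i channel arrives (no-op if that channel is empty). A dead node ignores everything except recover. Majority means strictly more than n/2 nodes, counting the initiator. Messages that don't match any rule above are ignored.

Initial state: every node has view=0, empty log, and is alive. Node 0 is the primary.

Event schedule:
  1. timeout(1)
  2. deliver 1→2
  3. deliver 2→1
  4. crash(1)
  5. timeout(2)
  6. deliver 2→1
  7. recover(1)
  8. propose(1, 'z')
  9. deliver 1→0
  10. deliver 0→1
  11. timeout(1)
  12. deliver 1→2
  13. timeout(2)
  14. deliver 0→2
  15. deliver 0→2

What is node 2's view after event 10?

2

1. timeout(1):  <1:prim v1 ->
2. deliver 1→2:  <2:back v1 ->
3. deliver 2→1:  nop
4. crash(1):  <1:✗prim v1 ->
5. timeout(2):  <2:prim v2 ->
6. deliver 2→1:  nop
7. recover(1):  <1:prim v1 ->
8. propose(1,'z'):  nop
9. deliver 1→0:  nop
10. deliver 0→1:  nop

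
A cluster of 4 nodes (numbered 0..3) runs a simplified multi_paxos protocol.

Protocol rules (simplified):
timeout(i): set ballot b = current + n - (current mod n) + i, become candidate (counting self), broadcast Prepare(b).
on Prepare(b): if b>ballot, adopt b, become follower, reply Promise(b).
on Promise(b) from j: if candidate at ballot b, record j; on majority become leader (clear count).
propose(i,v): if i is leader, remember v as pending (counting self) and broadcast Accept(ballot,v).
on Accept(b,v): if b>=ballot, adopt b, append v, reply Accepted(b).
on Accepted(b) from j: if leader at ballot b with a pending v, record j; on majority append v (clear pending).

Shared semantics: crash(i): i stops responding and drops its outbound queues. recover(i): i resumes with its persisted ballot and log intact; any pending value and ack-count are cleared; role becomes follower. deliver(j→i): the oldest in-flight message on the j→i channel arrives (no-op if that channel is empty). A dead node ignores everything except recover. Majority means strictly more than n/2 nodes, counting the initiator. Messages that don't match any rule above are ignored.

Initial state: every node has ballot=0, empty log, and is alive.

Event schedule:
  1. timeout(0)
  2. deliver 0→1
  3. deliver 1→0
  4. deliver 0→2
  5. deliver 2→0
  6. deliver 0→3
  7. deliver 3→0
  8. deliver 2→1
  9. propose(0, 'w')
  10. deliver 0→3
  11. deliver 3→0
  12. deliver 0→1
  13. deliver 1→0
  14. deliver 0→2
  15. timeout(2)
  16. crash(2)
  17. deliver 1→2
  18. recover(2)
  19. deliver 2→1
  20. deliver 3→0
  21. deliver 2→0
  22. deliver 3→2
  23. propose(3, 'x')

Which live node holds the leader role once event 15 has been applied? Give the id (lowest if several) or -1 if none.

0

e1 timeout(0): 0[cand,b=4,-]
e2 deliver 0→1: 1[foll,b=4,-]
e3 deliver 1→0: ·
e4 deliver 0→2: 2[foll,b=4,-]
e5 deliver 2→0: 0[lead,b=4,-]
e6 deliver 0→3: 3[foll,b=4,-]
e7 deliver 3→0: ·
e8 deliver 2→1: ·
e9 propose(0,'w'): ·
e10 deliver 0→3: 3[foll,b=4,w]
e11 deliver 3→0: ·
e12 deliver 0→1: 1[foll,b=4,w]
e13 deliver 1→0: 0[lead,b=4,w]
e14 deliver 0→2: 2[foll,b=4,w]
e15 timeout(2): 2[cand,b=10,w]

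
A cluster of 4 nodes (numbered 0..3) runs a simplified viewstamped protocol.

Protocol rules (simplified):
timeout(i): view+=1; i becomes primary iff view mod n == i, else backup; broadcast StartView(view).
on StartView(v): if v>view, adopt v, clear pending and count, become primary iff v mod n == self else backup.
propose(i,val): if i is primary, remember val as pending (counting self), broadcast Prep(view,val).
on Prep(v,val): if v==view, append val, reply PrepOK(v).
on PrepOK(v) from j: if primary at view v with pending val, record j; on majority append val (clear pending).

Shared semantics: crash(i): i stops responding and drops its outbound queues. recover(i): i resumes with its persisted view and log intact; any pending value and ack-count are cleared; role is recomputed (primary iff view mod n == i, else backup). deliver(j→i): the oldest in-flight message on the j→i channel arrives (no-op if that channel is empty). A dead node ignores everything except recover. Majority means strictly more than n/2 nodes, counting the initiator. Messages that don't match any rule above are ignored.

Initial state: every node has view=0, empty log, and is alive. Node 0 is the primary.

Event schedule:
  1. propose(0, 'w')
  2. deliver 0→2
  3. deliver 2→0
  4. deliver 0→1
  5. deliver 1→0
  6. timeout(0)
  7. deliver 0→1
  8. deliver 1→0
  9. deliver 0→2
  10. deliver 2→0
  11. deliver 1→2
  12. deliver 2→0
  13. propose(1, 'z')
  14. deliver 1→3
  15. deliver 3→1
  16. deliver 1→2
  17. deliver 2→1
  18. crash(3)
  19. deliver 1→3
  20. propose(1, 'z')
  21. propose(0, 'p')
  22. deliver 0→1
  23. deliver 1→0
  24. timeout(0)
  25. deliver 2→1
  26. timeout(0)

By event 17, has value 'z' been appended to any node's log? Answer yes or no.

[1] propose(0,'w') → ∅
[2] deliver 0→2 → N2(back v0 [w])
[3] deliver 2→0 → ∅
[4] deliver 0→1 → N1(back v0 [w])
[5] deliver 1→0 → N0(prim v0 [w])
[6] timeout(0) → N0(back v1 [w])
[7] deliver 0→1 → N1(prim v1 [w])
[8] deliver 1→0 → ∅
[9] deliver 0→2 → N2(back v1 [w])
[10] deliver 2→0 → ∅
[11] deliver 1→2 → ∅
[12] deliver 2→0 → ∅
[13] propose(1,'z') → ∅
[14] deliver 1→3 → ∅
[15] deliver 3→1 → ∅
[16] deliver 1→2 → N2(back v1 [w,z])
[17] deliver 2→1 → ∅

yes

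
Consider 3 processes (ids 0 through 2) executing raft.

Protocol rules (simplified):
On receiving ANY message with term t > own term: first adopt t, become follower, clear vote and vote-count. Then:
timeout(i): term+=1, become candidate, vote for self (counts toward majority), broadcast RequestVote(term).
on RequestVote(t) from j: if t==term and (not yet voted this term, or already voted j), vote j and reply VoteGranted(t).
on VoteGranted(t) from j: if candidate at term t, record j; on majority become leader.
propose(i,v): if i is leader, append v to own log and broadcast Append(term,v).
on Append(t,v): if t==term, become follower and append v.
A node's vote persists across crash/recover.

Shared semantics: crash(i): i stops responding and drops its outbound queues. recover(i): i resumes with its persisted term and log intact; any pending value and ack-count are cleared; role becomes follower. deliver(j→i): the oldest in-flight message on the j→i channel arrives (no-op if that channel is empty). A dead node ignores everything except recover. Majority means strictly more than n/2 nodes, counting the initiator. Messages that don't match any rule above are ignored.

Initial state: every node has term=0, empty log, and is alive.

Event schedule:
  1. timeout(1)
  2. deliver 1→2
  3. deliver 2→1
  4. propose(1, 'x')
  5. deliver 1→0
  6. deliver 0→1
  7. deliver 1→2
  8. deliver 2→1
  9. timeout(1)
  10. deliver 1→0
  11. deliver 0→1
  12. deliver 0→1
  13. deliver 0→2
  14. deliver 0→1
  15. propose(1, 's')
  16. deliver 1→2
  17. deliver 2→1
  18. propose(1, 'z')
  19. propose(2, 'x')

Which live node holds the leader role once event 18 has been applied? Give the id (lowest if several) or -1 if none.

1

[1] timeout(1) → N1(cand t1 [-])
[2] deliver 1→2 → N2(foll t1 [-])
[3] deliver 2→1 → N1(lead t1 [-])
[4] propose(1,'x') → N1(lead t1 [x])
[5] deliver 1→0 → N0(foll t1 [-])
[6] deliver 0→1 → ∅
[7] deliver 1→2 → N2(foll t1 [x])
[8] deliver 2→1 → ∅
[9] timeout(1) → N1(cand t2 [x])
[10] deliver 1→0 → N0(foll t1 [x])
[11] deliver 0→1 → ∅
[12] deliver 0→1 → ∅
[13] deliver 0→2 → ∅
[14] deliver 0→1 → ∅
[15] propose(1,'s') → ∅
[16] deliver 1→2 → N2(foll t2 [x])
[17] deliver 2→1 → N1(lead t2 [x])
[18] propose(1,'z') → N1(lead t2 [x,z])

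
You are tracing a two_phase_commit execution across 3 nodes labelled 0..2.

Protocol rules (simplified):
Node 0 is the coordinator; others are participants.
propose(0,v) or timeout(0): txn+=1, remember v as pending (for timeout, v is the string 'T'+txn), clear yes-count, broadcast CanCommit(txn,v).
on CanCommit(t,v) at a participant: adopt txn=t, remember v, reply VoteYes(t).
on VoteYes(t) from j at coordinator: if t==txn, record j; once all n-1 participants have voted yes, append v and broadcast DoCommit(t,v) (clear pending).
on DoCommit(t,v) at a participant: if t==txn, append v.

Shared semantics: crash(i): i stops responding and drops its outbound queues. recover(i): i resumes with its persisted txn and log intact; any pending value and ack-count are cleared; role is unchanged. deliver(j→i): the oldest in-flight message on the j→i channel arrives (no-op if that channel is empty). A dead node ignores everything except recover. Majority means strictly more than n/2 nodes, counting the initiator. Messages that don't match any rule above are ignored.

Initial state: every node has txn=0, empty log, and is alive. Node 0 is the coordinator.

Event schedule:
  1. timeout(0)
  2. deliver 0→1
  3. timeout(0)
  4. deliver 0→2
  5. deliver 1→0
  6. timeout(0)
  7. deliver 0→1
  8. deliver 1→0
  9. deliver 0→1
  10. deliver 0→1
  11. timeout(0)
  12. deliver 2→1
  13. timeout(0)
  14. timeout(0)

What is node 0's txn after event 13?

1. timeout(0):  <0:coor t1 ->
2. deliver 0→1:  <1:part t1 ->
3. timeout(0):  <0:coor t2 ->
4. deliver 0→2:  <2:part t1 ->
5. deliver 1→0:  nop
6. timeout(0):  <0:coor t3 ->
7. deliver 0→1:  <1:part t2 ->
8. deliver 1→0:  nop
9. deliver 0→1:  <1:part t3 ->
10. deliver 0→1:  nop
11. timeout(0):  <0:coor t4 ->
12. deliver 2→1:  nop
13. timeout(0):  <0:coor t5 ->

5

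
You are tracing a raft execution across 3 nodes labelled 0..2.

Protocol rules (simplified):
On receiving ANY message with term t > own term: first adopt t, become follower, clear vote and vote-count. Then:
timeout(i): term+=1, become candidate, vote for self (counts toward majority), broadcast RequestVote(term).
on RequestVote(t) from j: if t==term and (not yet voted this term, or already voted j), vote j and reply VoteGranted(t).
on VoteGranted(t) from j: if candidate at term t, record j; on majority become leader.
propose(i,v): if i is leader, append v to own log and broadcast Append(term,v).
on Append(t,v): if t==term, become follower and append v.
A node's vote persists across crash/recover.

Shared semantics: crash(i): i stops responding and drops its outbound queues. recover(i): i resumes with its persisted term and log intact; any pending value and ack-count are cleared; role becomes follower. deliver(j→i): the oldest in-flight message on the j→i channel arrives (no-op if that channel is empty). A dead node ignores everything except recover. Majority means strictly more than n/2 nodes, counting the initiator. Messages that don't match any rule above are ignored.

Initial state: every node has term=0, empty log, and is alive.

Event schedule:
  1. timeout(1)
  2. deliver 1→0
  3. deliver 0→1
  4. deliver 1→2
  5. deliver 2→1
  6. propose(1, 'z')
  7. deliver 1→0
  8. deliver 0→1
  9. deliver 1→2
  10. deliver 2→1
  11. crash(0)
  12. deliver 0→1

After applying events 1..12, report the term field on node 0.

1. timeout(1):  <1:cand t1 ->
2. deliver 1→0:  <0:foll t1 ->
3. deliver 0→1:  <1:lead t1 ->
4. deliver 1→2:  <2:foll t1 ->
5. deliver 2→1:  nop
6. propose(1,'z'):  <1:lead t1 z>
7. deliver 1→0:  <0:foll t1 z>
8. deliver 0→1:  nop
9. deliver 1→2:  <2:foll t1 z>
10. deliver 2→1:  nop
11. crash(0):  <0:✗foll t1 z>
12. deliver 0→1:  nop

1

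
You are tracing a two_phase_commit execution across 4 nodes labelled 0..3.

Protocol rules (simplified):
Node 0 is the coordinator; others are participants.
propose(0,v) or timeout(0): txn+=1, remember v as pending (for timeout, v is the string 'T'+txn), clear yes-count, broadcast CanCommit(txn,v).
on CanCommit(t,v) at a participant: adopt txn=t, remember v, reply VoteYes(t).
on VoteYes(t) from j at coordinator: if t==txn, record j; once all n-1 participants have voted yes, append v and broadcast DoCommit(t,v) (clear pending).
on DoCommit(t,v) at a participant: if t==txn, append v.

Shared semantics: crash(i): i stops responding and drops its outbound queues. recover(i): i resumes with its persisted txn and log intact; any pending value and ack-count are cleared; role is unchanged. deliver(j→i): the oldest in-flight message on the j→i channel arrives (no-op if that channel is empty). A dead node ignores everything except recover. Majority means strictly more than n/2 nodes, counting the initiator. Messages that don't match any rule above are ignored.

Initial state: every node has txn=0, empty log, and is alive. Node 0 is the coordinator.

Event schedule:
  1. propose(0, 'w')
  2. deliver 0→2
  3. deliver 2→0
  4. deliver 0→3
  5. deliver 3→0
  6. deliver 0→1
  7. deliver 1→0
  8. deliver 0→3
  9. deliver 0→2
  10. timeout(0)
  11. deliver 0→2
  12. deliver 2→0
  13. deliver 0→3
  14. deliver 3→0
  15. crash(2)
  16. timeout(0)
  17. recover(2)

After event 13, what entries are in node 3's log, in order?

w

step 1 propose(0,'w'): 0={coor,t=1,log=-}
step 2 deliver 0→2: 2={part,t=1,log=-}
step 3 deliver 2→0: —
step 4 deliver 0→3: 3={part,t=1,log=-}
step 5 deliver 3→0: —
step 6 deliver 0→1: 1={part,t=1,log=-}
step 7 deliver 1→0: 0={coor,t=1,log=w}
step 8 deliver 0→3: 3={part,t=1,log=w}
step 9 deliver 0→2: 2={part,t=1,log=w}
step 10 timeout(0): 0={coor,t=2,log=w}
step 11 deliver 0→2: 2={part,t=2,log=w}
step 12 deliver 2→0: —
step 13 deliver 0→3: 3={part,t=2,log=w}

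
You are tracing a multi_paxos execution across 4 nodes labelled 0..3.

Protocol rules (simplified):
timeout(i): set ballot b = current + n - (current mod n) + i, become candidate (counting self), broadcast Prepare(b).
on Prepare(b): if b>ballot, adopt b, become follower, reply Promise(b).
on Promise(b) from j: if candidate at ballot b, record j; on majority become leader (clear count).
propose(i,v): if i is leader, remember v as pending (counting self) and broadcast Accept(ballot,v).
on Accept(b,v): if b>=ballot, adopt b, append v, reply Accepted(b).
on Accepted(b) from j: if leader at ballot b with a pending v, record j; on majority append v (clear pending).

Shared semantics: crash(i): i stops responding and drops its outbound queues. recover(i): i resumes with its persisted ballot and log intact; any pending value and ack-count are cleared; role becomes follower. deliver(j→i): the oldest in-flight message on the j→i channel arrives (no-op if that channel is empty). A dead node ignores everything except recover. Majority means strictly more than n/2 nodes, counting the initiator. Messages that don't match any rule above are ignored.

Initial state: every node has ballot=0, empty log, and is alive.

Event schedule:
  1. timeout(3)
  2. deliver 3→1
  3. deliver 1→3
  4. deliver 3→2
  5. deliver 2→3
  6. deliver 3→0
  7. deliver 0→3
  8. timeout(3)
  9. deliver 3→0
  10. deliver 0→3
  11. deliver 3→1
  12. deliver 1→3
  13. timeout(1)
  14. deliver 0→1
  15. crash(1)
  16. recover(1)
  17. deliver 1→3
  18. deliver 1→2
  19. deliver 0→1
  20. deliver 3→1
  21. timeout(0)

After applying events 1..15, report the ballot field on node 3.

[1] timeout(3) → N3(cand b7 [-])
[2] deliver 3→1 → N1(foll b7 [-])
[3] deliver 1→3 → ∅
[4] deliver 3→2 → N2(foll b7 [-])
[5] deliver 2→3 → N3(lead b7 [-])
[6] deliver 3→0 → N0(foll b7 [-])
[7] deliver 0→3 → ∅
[8] timeout(3) → N3(cand b11 [-])
[9] deliver 3→0 → N0(foll b11 [-])
[10] deliver 0→3 → ∅
[11] deliver 3→1 → N1(foll b11 [-])
[12] deliver 1→3 → N3(lead b11 [-])
[13] timeout(1) → N1(cand b13 [-])
[14] deliver 0→1 → ∅
[15] crash(1) → N1(✗cand b13 [-])

11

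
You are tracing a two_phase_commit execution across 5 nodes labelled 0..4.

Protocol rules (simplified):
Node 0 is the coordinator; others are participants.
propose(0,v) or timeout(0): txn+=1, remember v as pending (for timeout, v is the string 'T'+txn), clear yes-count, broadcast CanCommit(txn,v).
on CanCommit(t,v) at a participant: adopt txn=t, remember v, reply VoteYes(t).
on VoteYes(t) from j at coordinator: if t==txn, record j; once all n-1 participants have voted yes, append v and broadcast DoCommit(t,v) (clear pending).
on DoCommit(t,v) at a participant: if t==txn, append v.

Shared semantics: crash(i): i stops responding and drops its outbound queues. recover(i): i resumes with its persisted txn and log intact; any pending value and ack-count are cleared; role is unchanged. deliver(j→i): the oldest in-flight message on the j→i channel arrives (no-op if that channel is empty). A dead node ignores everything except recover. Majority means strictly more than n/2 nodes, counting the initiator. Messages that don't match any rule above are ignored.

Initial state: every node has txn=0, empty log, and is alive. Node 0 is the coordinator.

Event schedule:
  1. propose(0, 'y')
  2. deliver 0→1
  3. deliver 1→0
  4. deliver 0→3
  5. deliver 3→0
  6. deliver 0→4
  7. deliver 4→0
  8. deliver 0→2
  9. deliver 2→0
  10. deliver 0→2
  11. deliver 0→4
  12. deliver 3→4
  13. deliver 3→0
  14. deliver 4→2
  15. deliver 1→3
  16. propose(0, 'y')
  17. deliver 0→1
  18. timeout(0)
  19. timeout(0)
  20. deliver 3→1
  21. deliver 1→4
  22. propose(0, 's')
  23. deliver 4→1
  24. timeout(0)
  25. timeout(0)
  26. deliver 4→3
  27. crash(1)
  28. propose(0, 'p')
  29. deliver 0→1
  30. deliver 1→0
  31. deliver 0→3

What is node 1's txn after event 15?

e1 propose(0,'y'): 0[coor,t=1,-]
e2 deliver 0→1: 1[part,t=1,-]
e3 deliver 1→0: ·
e4 deliver 0→3: 3[part,t=1,-]
e5 deliver 3→0: ·
e6 deliver 0→4: 4[part,t=1,-]
e7 deliver 4→0: ·
e8 deliver 0→2: 2[part,t=1,-]
e9 deliver 2→0: 0[coor,t=1,y]
e10 deliver 0→2: 2[part,t=1,y]
e11 deliver 0→4: 4[part,t=1,y]
e12 deliver 3→4: ·
e13 deliver 3→0: ·
e14 deliver 4→2: ·
e15 deliver 1→3: ·

1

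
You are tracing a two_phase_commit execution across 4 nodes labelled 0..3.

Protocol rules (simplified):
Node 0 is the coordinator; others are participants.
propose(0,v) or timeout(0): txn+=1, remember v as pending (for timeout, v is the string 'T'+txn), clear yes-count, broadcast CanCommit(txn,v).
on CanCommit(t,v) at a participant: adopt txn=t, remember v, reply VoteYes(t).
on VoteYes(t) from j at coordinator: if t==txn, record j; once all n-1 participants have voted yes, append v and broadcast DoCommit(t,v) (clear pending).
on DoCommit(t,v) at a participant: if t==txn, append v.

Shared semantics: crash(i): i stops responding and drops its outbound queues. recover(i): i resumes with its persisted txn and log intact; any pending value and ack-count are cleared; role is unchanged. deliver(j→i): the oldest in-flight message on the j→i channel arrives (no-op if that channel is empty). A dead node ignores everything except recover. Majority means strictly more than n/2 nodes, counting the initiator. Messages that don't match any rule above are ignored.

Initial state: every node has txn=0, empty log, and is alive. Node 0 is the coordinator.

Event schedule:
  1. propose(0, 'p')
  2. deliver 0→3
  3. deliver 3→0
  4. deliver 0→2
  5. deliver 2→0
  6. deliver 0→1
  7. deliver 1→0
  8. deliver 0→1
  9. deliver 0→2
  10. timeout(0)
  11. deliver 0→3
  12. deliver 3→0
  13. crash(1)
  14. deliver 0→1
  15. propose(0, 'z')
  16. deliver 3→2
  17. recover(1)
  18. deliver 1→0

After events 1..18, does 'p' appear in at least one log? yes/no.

yes

e1 propose(0,'p'): 0[coor,t=1,-]
e2 deliver 0→3: 3[part,t=1,-]
e3 deliver 3→0: ·
e4 deliver 0→2: 2[part,t=1,-]
e5 deliver 2→0: ·
e6 deliver 0→1: 1[part,t=1,-]
e7 deliver 1→0: 0[coor,t=1,p]
e8 deliver 0→1: 1[part,t=1,p]
e9 deliver 0→2: 2[part,t=1,p]
e10 timeout(0): 0[coor,t=2,p]
e11 deliver 0→3: 3[part,t=1,p]
e12 deliver 3→0: ·
e13 crash(1): 1[✗part,t=1,p]
e14 deliver 0→1: ·
e15 propose(0,'z'): 0[coor,t=3,p]
e16 deliver 3→2: ·
e17 recover(1): 1[part,t=1,p]
e18 deliver 1→0: ·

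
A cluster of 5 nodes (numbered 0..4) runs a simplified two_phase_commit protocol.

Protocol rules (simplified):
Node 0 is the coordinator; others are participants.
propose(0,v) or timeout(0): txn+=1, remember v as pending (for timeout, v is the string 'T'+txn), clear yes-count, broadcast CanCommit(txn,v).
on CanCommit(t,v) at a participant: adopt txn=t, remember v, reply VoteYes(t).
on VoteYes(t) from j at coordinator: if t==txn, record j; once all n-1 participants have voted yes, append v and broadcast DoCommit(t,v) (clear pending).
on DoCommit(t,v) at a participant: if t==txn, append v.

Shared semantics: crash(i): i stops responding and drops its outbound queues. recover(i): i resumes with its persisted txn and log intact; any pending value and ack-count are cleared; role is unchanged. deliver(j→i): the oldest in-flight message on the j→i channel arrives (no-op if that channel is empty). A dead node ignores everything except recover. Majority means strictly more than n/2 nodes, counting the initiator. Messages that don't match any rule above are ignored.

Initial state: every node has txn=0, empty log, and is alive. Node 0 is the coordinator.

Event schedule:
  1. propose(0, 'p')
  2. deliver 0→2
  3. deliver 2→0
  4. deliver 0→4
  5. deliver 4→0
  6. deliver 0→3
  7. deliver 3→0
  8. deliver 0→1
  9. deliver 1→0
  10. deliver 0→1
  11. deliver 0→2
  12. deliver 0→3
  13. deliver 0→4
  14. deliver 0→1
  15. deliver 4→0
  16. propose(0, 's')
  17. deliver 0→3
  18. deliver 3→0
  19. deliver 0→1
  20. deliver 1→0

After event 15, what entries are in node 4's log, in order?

p

e1 propose(0,'p'): 0[coor,t=1,-]
e2 deliver 0→2: 2[part,t=1,-]
e3 deliver 2→0: ·
e4 deliver 0→4: 4[part,t=1,-]
e5 deliver 4→0: ·
e6 deliver 0→3: 3[part,t=1,-]
e7 deliver 3→0: ·
e8 deliver 0→1: 1[part,t=1,-]
e9 deliver 1→0: 0[coor,t=1,p]
e10 deliver 0→1: 1[part,t=1,p]
e11 deliver 0→2: 2[part,t=1,p]
e12 deliver 0→3: 3[part,t=1,p]
e13 deliver 0→4: 4[part,t=1,p]
e14 deliver 0→1: ·
e15 deliver 4→0: ·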